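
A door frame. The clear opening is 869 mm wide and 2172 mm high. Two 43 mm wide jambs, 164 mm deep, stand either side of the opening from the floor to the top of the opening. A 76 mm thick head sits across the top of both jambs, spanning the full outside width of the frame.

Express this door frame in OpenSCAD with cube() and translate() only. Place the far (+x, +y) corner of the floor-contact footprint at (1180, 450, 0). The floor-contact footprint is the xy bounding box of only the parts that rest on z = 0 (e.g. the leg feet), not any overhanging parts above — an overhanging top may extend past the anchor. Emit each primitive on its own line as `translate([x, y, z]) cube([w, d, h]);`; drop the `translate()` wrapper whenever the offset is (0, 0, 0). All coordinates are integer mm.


translate([225, 286, 0]) cube([43, 164, 2172]);
translate([1137, 286, 0]) cube([43, 164, 2172]);
translate([225, 286, 2172]) cube([955, 164, 76]);


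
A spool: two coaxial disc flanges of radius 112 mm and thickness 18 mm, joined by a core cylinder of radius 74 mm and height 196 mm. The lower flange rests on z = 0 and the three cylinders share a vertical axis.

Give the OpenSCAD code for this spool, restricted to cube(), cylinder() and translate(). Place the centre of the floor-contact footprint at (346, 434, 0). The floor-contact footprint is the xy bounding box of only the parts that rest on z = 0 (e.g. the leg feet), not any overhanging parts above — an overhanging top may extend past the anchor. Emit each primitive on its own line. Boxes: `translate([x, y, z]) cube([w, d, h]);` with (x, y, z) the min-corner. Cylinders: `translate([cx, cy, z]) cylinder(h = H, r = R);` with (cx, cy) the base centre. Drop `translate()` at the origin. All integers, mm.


translate([346, 434, 0]) cylinder(h = 18, r = 112);
translate([346, 434, 18]) cylinder(h = 196, r = 74);
translate([346, 434, 214]) cylinder(h = 18, r = 112);


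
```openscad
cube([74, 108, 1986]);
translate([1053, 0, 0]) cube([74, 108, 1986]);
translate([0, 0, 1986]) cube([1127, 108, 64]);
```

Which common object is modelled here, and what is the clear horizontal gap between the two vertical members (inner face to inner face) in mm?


A door frame. The clear opening width is 979 mm.

Two 1986 mm tall posts with a header on top — a door frame. The left jamb is 74 mm wide at x = 0; the right jamb starts at x = 1053. The clear opening is 1053 − 74 = 979 mm.


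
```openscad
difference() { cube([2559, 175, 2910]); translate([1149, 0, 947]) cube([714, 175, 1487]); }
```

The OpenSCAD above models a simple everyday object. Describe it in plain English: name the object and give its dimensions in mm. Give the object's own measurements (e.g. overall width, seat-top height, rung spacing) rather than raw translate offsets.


A wall 2559 mm long (x), 175 mm thick (y), 2910 mm tall, with a rectangular window opening cut through it. The opening is 714 mm wide and 1487 mm tall; its sill is at z = 947 mm and its near (−x) edge is 1149 mm from the wall's −x end. The opening passes through the full wall thickness.


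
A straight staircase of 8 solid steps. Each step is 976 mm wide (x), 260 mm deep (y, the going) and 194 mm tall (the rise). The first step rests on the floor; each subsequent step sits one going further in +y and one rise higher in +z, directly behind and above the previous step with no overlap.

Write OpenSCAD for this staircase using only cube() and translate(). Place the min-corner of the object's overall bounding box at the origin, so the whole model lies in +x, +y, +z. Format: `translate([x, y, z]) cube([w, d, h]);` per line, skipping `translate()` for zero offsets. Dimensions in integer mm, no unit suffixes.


cube([976, 260, 194]);
translate([0, 260, 194]) cube([976, 260, 194]);
translate([0, 520, 388]) cube([976, 260, 194]);
translate([0, 780, 582]) cube([976, 260, 194]);
translate([0, 1040, 776]) cube([976, 260, 194]);
translate([0, 1300, 970]) cube([976, 260, 194]);
translate([0, 1560, 1164]) cube([976, 260, 194]);
translate([0, 1820, 1358]) cube([976, 260, 194]);


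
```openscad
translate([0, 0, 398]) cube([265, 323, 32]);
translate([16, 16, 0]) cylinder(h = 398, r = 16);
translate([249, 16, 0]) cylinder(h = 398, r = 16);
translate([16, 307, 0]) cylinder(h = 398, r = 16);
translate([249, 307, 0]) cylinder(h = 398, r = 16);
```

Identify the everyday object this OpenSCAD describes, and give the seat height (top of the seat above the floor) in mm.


A stool. The seat height is 430 mm.

A 265×323×32 slab at z = 398 on four corner cylinders — a stool. The seat top is 398 + 32 = 430 mm.


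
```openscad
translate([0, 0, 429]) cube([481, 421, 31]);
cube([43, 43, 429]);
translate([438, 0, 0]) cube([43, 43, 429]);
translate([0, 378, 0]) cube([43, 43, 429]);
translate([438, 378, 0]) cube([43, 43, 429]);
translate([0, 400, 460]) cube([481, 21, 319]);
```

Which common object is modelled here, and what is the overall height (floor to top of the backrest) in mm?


A chair. The overall height is 779 mm.

A slab on four corner posts with a tall panel at the back — a chair. The seat slab sits at z = 429 with thickness 31, and the 319 mm backrest starts at the seat top, so the overall height is 429 + 31 + 319 = 779 mm.


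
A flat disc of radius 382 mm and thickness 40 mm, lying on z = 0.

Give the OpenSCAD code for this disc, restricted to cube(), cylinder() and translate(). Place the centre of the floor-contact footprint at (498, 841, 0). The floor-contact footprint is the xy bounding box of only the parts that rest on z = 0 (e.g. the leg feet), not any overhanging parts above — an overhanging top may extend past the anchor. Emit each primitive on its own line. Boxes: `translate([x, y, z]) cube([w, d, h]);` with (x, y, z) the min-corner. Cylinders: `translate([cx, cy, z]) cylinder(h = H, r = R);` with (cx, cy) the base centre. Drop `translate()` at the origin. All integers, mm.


translate([498, 841, 0]) cylinder(h = 40, r = 382);


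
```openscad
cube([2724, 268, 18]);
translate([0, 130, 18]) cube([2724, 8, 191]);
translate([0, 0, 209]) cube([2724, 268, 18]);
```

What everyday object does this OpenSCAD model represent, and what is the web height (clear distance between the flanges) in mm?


An I-beam. The web height is 191 mm.

Two wide flanges with a thin centred web — an I-beam. Overall 227 mm minus two 18 mm flanges gives a web of 227 − 2·18 = 191 mm.


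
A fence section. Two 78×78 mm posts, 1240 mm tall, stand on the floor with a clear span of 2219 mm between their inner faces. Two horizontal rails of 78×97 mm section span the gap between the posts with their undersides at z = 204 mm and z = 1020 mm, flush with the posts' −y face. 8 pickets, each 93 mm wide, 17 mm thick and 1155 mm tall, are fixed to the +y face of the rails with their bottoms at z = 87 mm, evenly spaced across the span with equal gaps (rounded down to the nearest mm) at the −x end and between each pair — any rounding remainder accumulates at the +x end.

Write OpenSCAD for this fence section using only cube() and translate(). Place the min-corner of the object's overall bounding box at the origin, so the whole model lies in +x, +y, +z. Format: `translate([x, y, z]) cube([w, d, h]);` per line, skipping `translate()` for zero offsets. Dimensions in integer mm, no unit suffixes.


cube([78, 78, 1240]);
translate([2297, 0, 0]) cube([78, 78, 1240]);
translate([78, 0, 204]) cube([2219, 78, 97]);
translate([78, 0, 1020]) cube([2219, 78, 97]);
translate([241, 78, 87]) cube([93, 17, 1155]);
translate([497, 78, 87]) cube([93, 17, 1155]);
translate([753, 78, 87]) cube([93, 17, 1155]);
translate([1009, 78, 87]) cube([93, 17, 1155]);
translate([1265, 78, 87]) cube([93, 17, 1155]);
translate([1521, 78, 87]) cube([93, 17, 1155]);
translate([1777, 78, 87]) cube([93, 17, 1155]);
translate([2033, 78, 87]) cube([93, 17, 1155]);


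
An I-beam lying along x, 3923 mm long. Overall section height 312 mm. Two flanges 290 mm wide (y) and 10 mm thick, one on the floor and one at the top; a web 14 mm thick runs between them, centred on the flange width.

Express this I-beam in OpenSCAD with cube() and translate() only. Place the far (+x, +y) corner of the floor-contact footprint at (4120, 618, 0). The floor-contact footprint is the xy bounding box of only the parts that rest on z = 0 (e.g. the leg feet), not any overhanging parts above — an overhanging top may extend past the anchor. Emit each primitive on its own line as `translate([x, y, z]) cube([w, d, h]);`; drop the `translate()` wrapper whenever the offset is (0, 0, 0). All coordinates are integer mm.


translate([197, 328, 0]) cube([3923, 290, 10]);
translate([197, 466, 10]) cube([3923, 14, 292]);
translate([197, 328, 302]) cube([3923, 290, 10]);


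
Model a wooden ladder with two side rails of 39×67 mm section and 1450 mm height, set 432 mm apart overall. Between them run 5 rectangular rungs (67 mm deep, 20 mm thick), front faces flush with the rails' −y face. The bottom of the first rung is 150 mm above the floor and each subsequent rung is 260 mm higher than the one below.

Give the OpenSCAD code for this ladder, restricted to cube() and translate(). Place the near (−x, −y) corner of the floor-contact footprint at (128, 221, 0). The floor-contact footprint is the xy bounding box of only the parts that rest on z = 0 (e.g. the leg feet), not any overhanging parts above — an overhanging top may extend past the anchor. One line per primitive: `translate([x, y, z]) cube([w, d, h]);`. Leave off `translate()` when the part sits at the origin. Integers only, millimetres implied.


translate([128, 221, 0]) cube([39, 67, 1450]);
translate([521, 221, 0]) cube([39, 67, 1450]);
translate([167, 221, 150]) cube([354, 67, 20]);
translate([167, 221, 410]) cube([354, 67, 20]);
translate([167, 221, 670]) cube([354, 67, 20]);
translate([167, 221, 930]) cube([354, 67, 20]);
translate([167, 221, 1190]) cube([354, 67, 20]);


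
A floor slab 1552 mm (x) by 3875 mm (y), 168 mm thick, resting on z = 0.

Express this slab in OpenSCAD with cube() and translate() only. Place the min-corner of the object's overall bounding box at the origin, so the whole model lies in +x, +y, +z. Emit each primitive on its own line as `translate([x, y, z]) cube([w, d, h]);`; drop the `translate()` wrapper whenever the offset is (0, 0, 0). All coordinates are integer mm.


cube([1552, 3875, 168]);


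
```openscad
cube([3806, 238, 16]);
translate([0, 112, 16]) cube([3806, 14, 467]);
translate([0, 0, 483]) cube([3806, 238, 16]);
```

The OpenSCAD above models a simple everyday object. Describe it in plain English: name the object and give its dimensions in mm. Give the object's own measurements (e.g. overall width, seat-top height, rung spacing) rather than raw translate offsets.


An I-beam lying along x, 3806 mm long. Overall section height 499 mm. Two flanges 238 mm wide (y) and 16 mm thick, one on the floor and one at the top; a web 14 mm thick runs between them, centred on the flange width.


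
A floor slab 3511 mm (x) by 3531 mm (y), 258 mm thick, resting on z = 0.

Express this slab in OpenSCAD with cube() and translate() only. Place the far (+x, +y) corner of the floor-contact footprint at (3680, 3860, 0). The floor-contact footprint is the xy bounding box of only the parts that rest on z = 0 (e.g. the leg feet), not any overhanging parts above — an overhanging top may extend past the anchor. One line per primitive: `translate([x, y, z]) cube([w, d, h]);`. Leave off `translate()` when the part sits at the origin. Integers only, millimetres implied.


translate([169, 329, 0]) cube([3511, 3531, 258]);


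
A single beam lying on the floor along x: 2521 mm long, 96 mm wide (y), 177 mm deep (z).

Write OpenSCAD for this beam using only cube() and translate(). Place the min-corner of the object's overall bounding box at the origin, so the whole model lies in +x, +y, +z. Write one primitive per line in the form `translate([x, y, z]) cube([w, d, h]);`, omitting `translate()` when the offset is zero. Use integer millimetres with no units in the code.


cube([2521, 96, 177]);


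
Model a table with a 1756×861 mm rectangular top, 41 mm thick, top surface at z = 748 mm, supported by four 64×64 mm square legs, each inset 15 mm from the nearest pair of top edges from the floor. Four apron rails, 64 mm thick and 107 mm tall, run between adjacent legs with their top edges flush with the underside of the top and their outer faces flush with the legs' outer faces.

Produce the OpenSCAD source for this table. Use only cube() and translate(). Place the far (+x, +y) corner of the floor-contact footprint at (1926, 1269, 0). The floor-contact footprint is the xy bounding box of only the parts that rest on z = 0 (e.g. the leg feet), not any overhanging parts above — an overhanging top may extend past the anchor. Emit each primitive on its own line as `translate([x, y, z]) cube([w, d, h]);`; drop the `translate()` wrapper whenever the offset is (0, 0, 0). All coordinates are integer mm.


// leg_h = 748 - 41 = 707
// apron z = 707 - 107 = 600
translate([185, 423, 707]) cube([1756, 861, 41]);
translate([200, 438, 0]) cube([64, 64, 707]);
translate([1862, 438, 0]) cube([64, 64, 707]);
translate([200, 1205, 0]) cube([64, 64, 707]);
translate([1862, 1205, 0]) cube([64, 64, 707]);
translate([264, 438, 600]) cube([1598, 64, 107]);
translate([264, 1205, 600]) cube([1598, 64, 107]);
translate([200, 502, 600]) cube([64, 703, 107]);
translate([1862, 502, 600]) cube([64, 703, 107]);


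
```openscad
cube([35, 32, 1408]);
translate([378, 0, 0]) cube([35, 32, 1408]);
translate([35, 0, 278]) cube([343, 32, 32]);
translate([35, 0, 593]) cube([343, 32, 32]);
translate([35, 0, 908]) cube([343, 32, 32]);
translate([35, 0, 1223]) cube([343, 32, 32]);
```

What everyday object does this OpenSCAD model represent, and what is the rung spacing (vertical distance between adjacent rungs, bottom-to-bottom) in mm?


A ladder. The rung spacing is 315 mm.

Two tall 35×32 posts with 4 short bars between them — a ladder. Adjacent rungs sit at z = 278 and z = 593, so the spacing is 593 − 278 = 315 mm.


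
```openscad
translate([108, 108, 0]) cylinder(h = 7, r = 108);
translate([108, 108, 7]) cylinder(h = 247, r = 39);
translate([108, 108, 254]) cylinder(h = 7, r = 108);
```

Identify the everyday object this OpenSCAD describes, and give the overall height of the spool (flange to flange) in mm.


A spool. The overall height is 261 mm.

Three coaxial cylinders, large–small–large — a spool. Two 7 mm flanges and a 247 mm core give 7 + 247 + 7 = 261 mm.


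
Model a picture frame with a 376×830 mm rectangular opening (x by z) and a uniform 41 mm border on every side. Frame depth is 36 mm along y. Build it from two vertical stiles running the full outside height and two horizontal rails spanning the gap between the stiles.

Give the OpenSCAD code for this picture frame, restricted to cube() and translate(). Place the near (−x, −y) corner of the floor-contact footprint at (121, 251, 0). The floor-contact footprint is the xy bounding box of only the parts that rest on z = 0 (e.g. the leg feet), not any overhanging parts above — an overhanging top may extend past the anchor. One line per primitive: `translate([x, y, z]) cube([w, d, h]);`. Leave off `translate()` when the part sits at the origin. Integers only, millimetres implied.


translate([121, 251, 0]) cube([41, 36, 912]);
translate([538, 251, 0]) cube([41, 36, 912]);
translate([162, 251, 0]) cube([376, 36, 41]);
translate([162, 251, 871]) cube([376, 36, 41]);


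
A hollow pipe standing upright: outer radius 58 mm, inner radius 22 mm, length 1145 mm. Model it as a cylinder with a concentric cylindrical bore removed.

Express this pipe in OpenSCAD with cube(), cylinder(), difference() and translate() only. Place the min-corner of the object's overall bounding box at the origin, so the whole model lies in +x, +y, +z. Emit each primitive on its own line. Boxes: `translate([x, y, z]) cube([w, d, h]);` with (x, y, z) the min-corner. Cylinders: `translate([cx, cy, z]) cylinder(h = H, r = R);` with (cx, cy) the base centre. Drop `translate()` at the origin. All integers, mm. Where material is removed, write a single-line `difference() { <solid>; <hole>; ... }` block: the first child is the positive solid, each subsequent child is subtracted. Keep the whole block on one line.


difference() { translate([58, 58, 0]) cylinder(h = 1145, r = 58); translate([58, 58, 0]) cylinder(h = 1145, r = 22); }


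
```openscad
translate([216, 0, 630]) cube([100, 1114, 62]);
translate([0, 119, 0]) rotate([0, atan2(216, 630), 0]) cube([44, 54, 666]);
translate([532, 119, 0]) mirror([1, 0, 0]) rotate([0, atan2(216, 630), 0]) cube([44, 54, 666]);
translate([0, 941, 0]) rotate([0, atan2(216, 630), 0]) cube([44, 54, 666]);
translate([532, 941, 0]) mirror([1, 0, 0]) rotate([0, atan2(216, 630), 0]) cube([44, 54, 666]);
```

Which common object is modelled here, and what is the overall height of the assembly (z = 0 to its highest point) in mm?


A sawhorse. The overall height is 692 mm.

A beam across two mirrored pairs of raked legs — a sawhorse. The beam's underside is at z = 630 (matching the legs' vertical rise in atan2(216, 630)) and the beam is 62 mm tall, so its top is at 630 + 62 = 692 mm. The raked legs top out at the beam's underside, so that is the highest point.


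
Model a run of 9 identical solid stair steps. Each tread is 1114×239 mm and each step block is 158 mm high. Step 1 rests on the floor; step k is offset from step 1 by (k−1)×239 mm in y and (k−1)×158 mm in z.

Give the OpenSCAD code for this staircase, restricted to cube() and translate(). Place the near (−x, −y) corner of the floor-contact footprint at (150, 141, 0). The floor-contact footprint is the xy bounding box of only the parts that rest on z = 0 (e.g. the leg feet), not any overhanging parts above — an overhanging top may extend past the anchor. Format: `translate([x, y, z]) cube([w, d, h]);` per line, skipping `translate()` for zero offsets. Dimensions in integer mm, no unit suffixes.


translate([150, 141, 0]) cube([1114, 239, 158]);
translate([150, 380, 158]) cube([1114, 239, 158]);
translate([150, 619, 316]) cube([1114, 239, 158]);
translate([150, 858, 474]) cube([1114, 239, 158]);
translate([150, 1097, 632]) cube([1114, 239, 158]);
translate([150, 1336, 790]) cube([1114, 239, 158]);
translate([150, 1575, 948]) cube([1114, 239, 158]);
translate([150, 1814, 1106]) cube([1114, 239, 158]);
translate([150, 2053, 1264]) cube([1114, 239, 158]);


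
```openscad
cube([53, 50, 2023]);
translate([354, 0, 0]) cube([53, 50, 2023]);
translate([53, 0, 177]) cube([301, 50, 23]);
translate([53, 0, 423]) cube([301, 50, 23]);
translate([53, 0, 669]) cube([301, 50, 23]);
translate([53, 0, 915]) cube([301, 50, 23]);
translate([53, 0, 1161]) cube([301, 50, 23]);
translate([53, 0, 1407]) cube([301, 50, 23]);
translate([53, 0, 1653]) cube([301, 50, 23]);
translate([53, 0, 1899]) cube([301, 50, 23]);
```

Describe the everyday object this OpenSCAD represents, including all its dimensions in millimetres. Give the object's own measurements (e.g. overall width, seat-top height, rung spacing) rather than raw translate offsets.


A straight ladder. Two 53×50 mm vertical rails, 2023 mm tall, stand 407 mm apart (outside-to-outside) with their front faces coplanar on the −y side. 8 rungs, each 50 mm deep and 23 mm tall, span between the inner faces of the rails, front faces flush with the rails. The lowest rung's underside is at z = 177 mm and rungs are spaced 246 mm apart (underside to underside).


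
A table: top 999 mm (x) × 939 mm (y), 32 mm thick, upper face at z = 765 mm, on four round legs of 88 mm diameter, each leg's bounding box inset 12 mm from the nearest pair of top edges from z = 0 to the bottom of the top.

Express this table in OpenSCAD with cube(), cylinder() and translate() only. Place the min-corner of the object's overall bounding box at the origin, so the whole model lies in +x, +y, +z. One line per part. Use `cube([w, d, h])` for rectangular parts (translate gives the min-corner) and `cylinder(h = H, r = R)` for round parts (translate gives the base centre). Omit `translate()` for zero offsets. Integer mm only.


translate([0, 0, 733]) cube([999, 939, 32]);
translate([56, 56, 0]) cylinder(h = 733, r = 44);
translate([943, 56, 0]) cylinder(h = 733, r = 44);
translate([56, 883, 0]) cylinder(h = 733, r = 44);
translate([943, 883, 0]) cylinder(h = 733, r = 44);


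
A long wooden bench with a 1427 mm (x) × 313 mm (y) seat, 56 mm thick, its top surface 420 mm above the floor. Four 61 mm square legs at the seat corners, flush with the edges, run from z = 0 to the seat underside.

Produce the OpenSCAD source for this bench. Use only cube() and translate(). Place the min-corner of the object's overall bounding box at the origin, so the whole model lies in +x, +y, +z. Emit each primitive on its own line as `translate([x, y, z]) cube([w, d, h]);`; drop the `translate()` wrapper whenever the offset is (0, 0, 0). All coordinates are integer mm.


translate([0, 0, 364]) cube([1427, 313, 56]);
cube([61, 61, 364]);
translate([0, 252, 0]) cube([61, 61, 364]);
translate([1366, 0, 0]) cube([61, 61, 364]);
translate([1366, 252, 0]) cube([61, 61, 364]);


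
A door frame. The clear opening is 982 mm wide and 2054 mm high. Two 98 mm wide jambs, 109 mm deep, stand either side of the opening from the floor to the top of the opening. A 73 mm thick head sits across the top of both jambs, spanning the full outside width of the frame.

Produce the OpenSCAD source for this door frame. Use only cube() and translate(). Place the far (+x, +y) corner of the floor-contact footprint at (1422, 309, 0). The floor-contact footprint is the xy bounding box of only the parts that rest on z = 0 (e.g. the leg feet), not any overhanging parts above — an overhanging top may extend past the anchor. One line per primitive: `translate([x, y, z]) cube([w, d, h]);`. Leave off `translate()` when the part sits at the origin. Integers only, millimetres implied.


translate([244, 200, 0]) cube([98, 109, 2054]);
translate([1324, 200, 0]) cube([98, 109, 2054]);
translate([244, 200, 2054]) cube([1178, 109, 73]);


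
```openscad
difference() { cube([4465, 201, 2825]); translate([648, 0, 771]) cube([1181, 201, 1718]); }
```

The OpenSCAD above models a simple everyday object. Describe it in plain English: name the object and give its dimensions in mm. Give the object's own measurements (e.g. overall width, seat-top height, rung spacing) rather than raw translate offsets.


A wall 4465 mm long (x), 201 mm thick (y), 2825 mm tall, with a rectangular window opening cut through it. The opening is 1181 mm wide and 1718 mm tall; its sill is at z = 771 mm and its near (−x) edge is 648 mm from the wall's −x end. The opening passes through the full wall thickness.


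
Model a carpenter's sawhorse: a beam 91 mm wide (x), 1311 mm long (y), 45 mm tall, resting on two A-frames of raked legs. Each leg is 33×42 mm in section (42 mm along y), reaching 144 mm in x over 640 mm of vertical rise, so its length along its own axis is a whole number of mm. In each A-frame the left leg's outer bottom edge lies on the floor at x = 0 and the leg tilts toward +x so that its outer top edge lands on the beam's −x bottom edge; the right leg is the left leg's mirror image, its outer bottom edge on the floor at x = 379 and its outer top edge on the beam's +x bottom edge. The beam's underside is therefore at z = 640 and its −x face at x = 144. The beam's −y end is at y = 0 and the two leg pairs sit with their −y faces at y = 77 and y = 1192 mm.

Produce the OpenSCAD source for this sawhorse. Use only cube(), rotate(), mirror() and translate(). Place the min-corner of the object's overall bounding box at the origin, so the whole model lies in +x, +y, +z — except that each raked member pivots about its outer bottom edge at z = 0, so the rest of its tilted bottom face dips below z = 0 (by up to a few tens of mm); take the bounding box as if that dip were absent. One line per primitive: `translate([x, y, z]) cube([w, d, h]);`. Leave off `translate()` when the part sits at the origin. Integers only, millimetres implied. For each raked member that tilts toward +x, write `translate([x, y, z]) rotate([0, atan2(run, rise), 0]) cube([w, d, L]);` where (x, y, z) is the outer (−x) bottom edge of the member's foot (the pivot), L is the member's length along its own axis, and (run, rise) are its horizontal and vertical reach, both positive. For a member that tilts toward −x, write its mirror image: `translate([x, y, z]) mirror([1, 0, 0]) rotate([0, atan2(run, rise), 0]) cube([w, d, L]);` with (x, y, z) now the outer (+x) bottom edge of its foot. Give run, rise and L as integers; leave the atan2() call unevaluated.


// leg length = √(144² + 640²) = 656
// right-leg outer foot x = 2·144 + 91 = 379
// beam min-corner = (144, 0, 640)
translate([144, 0, 640]) cube([91, 1311, 45]);
translate([0, 77, 0]) rotate([0, atan2(144, 640), 0]) cube([33, 42, 656]);
translate([379, 77, 0]) mirror([1, 0, 0]) rotate([0, atan2(144, 640), 0]) cube([33, 42, 656]);
translate([0, 1192, 0]) rotate([0, atan2(144, 640), 0]) cube([33, 42, 656]);
translate([379, 1192, 0]) mirror([1, 0, 0]) rotate([0, atan2(144, 640), 0]) cube([33, 42, 656]);


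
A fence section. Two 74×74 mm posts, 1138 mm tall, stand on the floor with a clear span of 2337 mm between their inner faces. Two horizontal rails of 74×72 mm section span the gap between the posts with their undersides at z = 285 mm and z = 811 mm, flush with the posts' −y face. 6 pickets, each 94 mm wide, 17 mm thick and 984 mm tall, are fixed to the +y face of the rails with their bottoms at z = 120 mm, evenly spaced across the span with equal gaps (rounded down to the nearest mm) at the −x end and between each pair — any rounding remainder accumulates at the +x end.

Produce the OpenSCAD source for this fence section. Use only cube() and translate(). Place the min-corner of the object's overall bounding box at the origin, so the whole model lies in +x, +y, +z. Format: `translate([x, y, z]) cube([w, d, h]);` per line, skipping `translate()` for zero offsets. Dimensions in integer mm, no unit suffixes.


cube([74, 74, 1138]);
translate([2411, 0, 0]) cube([74, 74, 1138]);
translate([74, 0, 285]) cube([2337, 74, 72]);
translate([74, 0, 811]) cube([2337, 74, 72]);
translate([327, 74, 120]) cube([94, 17, 984]);
translate([674, 74, 120]) cube([94, 17, 984]);
translate([1021, 74, 120]) cube([94, 17, 984]);
translate([1368, 74, 120]) cube([94, 17, 984]);
translate([1715, 74, 120]) cube([94, 17, 984]);
translate([2062, 74, 120]) cube([94, 17, 984]);


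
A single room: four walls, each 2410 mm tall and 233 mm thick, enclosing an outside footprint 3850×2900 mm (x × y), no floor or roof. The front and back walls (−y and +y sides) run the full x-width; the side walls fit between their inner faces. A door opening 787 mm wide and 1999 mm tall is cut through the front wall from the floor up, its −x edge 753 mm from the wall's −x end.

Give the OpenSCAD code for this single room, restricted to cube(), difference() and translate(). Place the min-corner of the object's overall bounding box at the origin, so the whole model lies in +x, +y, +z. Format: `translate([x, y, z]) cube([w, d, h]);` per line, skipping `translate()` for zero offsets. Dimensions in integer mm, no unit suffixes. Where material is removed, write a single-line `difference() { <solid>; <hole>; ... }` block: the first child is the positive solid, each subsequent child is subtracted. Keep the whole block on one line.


difference() { cube([3850, 233, 2410]); translate([753, 0, 0]) cube([787, 233, 1999]); }
translate([0, 2667, 0]) cube([3850, 233, 2410]);
translate([0, 233, 0]) cube([233, 2434, 2410]);
translate([3617, 233, 0]) cube([233, 2434, 2410]);


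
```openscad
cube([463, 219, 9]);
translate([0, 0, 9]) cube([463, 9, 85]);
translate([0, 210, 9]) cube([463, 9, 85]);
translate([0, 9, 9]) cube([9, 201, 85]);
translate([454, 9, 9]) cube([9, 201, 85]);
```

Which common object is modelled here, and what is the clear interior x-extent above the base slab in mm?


An open box. The internal width is 445 mm.

A 463×219 base slab with four walls standing on it — an open box. The base is 463 mm wide and the walls are 9 mm thick, so the internal width is 463 − 2 × 9 = 445 mm.


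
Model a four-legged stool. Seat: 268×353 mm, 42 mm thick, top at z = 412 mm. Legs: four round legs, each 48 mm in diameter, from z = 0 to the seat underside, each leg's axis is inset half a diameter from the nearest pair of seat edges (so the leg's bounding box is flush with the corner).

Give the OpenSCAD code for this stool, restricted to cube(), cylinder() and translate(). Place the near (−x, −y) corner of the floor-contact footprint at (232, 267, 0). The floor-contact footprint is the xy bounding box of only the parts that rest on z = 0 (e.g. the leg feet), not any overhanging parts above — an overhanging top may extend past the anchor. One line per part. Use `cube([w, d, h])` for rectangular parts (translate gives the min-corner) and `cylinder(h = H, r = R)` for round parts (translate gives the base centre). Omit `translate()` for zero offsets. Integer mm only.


translate([232, 267, 370]) cube([268, 353, 42]);
translate([256, 291, 0]) cylinder(h = 370, r = 24);
translate([476, 291, 0]) cylinder(h = 370, r = 24);
translate([256, 596, 0]) cylinder(h = 370, r = 24);
translate([476, 596, 0]) cylinder(h = 370, r = 24);


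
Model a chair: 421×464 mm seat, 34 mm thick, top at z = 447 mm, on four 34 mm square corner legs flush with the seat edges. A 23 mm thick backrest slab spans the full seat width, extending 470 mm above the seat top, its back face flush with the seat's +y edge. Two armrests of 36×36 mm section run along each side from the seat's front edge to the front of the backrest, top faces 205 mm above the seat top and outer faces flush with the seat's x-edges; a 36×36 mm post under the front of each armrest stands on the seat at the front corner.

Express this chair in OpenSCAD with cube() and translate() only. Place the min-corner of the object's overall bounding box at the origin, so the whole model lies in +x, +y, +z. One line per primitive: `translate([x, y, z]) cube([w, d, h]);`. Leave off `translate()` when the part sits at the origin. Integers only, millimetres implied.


translate([0, 0, 413]) cube([421, 464, 34]);
cube([34, 34, 413]);
translate([387, 0, 0]) cube([34, 34, 413]);
translate([0, 430, 0]) cube([34, 34, 413]);
translate([387, 430, 0]) cube([34, 34, 413]);
translate([0, 441, 447]) cube([421, 23, 470]);
translate([0, 0, 616]) cube([36, 441, 36]);
translate([385, 0, 616]) cube([36, 441, 36]);
translate([0, 0, 447]) cube([36, 36, 169]);
translate([385, 0, 447]) cube([36, 36, 169]);


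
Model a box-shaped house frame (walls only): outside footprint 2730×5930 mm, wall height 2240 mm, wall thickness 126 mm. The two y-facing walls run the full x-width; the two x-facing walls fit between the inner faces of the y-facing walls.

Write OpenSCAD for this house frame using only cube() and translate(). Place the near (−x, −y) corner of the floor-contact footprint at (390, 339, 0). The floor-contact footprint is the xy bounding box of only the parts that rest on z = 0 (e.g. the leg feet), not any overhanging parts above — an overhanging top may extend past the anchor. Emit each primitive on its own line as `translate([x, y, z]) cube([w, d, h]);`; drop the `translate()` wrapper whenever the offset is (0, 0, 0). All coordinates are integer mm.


translate([390, 339, 0]) cube([2730, 126, 2240]);
translate([390, 6143, 0]) cube([2730, 126, 2240]);
translate([390, 465, 0]) cube([126, 5678, 2240]);
translate([2994, 465, 0]) cube([126, 5678, 2240]);


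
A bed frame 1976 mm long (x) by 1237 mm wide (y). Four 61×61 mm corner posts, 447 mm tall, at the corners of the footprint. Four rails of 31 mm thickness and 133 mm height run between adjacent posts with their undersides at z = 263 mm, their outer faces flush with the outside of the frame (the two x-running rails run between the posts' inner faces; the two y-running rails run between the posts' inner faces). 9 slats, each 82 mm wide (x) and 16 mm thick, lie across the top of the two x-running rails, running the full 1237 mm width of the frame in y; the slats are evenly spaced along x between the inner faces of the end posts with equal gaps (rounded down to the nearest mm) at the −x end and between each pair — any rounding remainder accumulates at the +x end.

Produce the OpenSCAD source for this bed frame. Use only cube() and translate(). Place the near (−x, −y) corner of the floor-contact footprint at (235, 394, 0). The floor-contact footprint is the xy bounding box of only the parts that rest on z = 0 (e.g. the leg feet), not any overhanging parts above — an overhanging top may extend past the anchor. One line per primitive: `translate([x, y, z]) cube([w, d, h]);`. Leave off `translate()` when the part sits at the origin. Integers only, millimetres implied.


// slat z = rail_z + rail_h = 263 + 133 = 396
// slat gap = ⌊(1854 − 9·82) / 10⌋ = 111
translate([235, 394, 0]) cube([61, 61, 447]);
translate([235, 1570, 0]) cube([61, 61, 447]);
translate([2150, 394, 0]) cube([61, 61, 447]);
translate([2150, 1570, 0]) cube([61, 61, 447]);
translate([296, 394, 263]) cube([1854, 31, 133]);
translate([296, 1600, 263]) cube([1854, 31, 133]);
translate([235, 455, 263]) cube([31, 1115, 133]);
translate([2180, 455, 263]) cube([31, 1115, 133]);
translate([407, 394, 396]) cube([82, 1237, 16]);
translate([600, 394, 396]) cube([82, 1237, 16]);
translate([793, 394, 396]) cube([82, 1237, 16]);
translate([986, 394, 396]) cube([82, 1237, 16]);
translate([1179, 394, 396]) cube([82, 1237, 16]);
translate([1372, 394, 396]) cube([82, 1237, 16]);
translate([1565, 394, 396]) cube([82, 1237, 16]);
translate([1758, 394, 396]) cube([82, 1237, 16]);
translate([1951, 394, 396]) cube([82, 1237, 16]);


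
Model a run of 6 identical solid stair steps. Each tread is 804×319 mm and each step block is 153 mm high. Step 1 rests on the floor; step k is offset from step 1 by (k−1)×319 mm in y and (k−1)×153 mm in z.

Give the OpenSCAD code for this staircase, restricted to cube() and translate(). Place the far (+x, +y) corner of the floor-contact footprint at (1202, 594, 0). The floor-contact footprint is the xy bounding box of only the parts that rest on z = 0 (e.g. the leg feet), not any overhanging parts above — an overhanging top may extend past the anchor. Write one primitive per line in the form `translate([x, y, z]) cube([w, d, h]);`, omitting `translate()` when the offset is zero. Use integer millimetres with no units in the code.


translate([398, 275, 0]) cube([804, 319, 153]);
translate([398, 594, 153]) cube([804, 319, 153]);
translate([398, 913, 306]) cube([804, 319, 153]);
translate([398, 1232, 459]) cube([804, 319, 153]);
translate([398, 1551, 612]) cube([804, 319, 153]);
translate([398, 1870, 765]) cube([804, 319, 153]);


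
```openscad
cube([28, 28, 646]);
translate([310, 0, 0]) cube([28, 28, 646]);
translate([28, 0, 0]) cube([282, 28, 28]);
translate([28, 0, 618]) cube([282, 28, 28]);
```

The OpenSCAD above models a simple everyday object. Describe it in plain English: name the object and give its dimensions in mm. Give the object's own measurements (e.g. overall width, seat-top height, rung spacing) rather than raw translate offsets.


A rectangular picture frame lying in the x–z plane (depth along y). The opening is 282 mm wide (x) by 590 mm tall (z), surrounded by a border 28 mm wide on all four sides. The frame is 28 mm deep and is made of two full-height vertical stiles with two horizontal rails fitted between them.


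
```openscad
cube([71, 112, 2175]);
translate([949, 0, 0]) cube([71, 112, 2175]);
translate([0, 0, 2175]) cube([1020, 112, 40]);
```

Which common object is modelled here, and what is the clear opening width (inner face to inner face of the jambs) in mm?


A door frame. The clear opening width is 878 mm.

Two 2175 mm tall posts with a header on top — a door frame. The left jamb is 71 mm wide at x = 0; the right jamb starts at x = 949. The clear opening is 949 − 71 = 878 mm.


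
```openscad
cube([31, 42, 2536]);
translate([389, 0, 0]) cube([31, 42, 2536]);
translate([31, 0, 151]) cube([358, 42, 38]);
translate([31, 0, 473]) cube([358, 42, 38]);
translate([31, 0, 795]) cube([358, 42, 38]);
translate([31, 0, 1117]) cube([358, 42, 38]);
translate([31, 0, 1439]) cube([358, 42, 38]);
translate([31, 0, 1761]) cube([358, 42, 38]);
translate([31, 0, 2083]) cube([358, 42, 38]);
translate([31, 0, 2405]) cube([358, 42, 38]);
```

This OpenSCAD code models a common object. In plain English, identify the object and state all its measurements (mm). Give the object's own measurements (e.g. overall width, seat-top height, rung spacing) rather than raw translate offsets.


A straight ladder. Two 31×42 mm vertical rails, 2536 mm tall, stand 420 mm apart (outside-to-outside) with their front faces coplanar on the −y side. 8 rungs, each 42 mm deep and 38 mm tall, span between the inner faces of the rails, front faces flush with the rails. The lowest rung's underside is at z = 151 mm and rungs are spaced 322 mm apart (underside to underside).


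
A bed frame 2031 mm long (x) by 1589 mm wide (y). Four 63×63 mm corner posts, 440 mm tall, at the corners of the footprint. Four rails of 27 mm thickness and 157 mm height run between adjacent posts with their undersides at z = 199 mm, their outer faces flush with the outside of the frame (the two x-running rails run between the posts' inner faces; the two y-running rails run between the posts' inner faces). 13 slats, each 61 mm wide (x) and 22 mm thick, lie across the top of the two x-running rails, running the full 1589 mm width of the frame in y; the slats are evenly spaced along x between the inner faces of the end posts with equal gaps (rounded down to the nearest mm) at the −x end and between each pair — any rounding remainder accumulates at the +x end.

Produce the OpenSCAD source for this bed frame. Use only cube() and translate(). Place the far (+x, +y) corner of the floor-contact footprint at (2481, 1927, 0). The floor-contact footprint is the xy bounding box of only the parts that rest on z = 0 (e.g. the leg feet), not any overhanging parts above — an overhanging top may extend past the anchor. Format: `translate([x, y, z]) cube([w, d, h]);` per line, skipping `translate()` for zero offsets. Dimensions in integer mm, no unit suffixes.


// slat z = rail_z + rail_h = 199 + 157 = 356
// slat gap = ⌊(1905 − 13·61) / 14⌋ = 79
translate([450, 338, 0]) cube([63, 63, 440]);
translate([450, 1864, 0]) cube([63, 63, 440]);
translate([2418, 338, 0]) cube([63, 63, 440]);
translate([2418, 1864, 0]) cube([63, 63, 440]);
translate([513, 338, 199]) cube([1905, 27, 157]);
translate([513, 1900, 199]) cube([1905, 27, 157]);
translate([450, 401, 199]) cube([27, 1463, 157]);
translate([2454, 401, 199]) cube([27, 1463, 157]);
translate([592, 338, 356]) cube([61, 1589, 22]);
translate([732, 338, 356]) cube([61, 1589, 22]);
translate([872, 338, 356]) cube([61, 1589, 22]);
translate([1012, 338, 356]) cube([61, 1589, 22]);
translate([1152, 338, 356]) cube([61, 1589, 22]);
translate([1292, 338, 356]) cube([61, 1589, 22]);
translate([1432, 338, 356]) cube([61, 1589, 22]);
translate([1572, 338, 356]) cube([61, 1589, 22]);
translate([1712, 338, 356]) cube([61, 1589, 22]);
translate([1852, 338, 356]) cube([61, 1589, 22]);
translate([1992, 338, 356]) cube([61, 1589, 22]);
translate([2132, 338, 356]) cube([61, 1589, 22]);
translate([2272, 338, 356]) cube([61, 1589, 22]);


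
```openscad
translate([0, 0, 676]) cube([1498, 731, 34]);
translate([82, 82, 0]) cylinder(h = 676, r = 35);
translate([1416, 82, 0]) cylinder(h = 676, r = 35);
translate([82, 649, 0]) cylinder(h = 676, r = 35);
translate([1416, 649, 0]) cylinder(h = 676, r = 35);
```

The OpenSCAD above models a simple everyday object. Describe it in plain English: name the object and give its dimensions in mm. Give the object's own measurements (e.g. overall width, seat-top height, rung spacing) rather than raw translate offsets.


A rectangular dining table. The top is 1498×731×34 mm with its upper surface at z = 710 mm. It stands on four round legs of 70 mm diameter, each leg's bounding box inset 47 mm from the nearest pair of top edges, running from the floor to the underside of the top.
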